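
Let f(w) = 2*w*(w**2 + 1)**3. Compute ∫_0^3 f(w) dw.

9999/4

Let u = w**2 + 1, so du = 2*w dw. When w = 0, u = 1; when w = 3, u = 10.
The integral becomes ∫ u**3 du from 1 to 10, with antiderivative u**4/4.
Back in w: F(w) = (w**2 + 1)**4/4.
Then F(3) - F(0) = (2500) - (1/4) = 9999/4.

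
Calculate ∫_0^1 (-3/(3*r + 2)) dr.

An antiderivative is F(r) = -log(3*r + 2).
Then F(1) - F(0) = (-log(5)) - (-log(2)) = log(2/5).

log(2/5)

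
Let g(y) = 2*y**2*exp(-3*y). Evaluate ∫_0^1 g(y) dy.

4/27 - 34*exp(-3)/27

Integrate by parts twice (u = y^2, dv = 2*exp(-3*y) dy).
An antiderivative is F(y) = (-18*y**2 - 12*y - 4)*exp(-3*y)/27.
Then F(1) - F(0) = (-34*exp(-3)/27) - (-4/27) = 4/27 - 34*exp(-3)/27.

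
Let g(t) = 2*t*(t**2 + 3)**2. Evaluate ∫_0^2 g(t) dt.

316/3

Let u = t**2 + 3, so du = 2*t dt. When t = 0, u = 3; when t = 2, u = 7.
The integral becomes ∫ u**2 du from 3 to 7, with antiderivative u**3/3.
Back in t: F(t) = (t**2 + 3)**3/3.
Then F(2) - F(0) = (343/3) - (9) = 316/3.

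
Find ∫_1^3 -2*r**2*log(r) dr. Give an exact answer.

52/9 - 18*log(3)

Integrate by parts once (u = ln r, dv = -2*r**2 dr).
An antiderivative is F(r) = -2*r**3*(3*log(r) - 1)/9.
Then F(3) - F(1) = (6 - 18*log(3)) - (2/9) = 52/9 - 18*log(3).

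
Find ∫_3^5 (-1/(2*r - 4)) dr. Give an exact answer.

An antiderivative is F(r) = -log(2*r - 4)/2.
Then F(5) - F(3) = (-log(6)/2) - (-log(2)/2) = -log(6)/2 + log(2)/2.

-log(6)/2 + log(2)/2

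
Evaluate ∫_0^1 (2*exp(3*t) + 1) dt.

1/3 + 2*exp(3)/3

An antiderivative is F(t) = 2*exp(3*t)/3 + t.
Then F(1) - F(0) = (1 + 2*exp(3)/3) - (2/3) = 1/3 + 2*exp(3)/3.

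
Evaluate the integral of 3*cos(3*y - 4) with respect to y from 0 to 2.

Let u = 3*y - 4, so du = 3 dy. When y = 0, u = -4; when y = 2, u = 2.
The integral becomes ∫ cos(u) du from -4 to 2, with antiderivative sin(u).
Back in y: F(y) = sin(3*y - 4).
Then F(2) - F(0) = (sin(2)) - (-sin(4)) = sin(4) + sin(2).

sin(4) + sin(2)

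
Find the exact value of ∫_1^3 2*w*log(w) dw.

Integrate by parts once (u = ln w, dv = 2*w dw).
An antiderivative is F(w) = w**2*(2*log(w) - 1)/2.
Then F(3) - F(1) = (-9/2 + 9*log(3)) - (-1/2) = -4 + 9*log(3).

-4 + 9*log(3)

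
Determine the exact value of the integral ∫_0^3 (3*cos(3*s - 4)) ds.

sin(5) + sin(4)

Let u = 3*s - 4, so du = 3 ds. When s = 0, u = -4; when s = 3, u = 5.
The integral becomes ∫ cos(u) du from -4 to 5, with antiderivative sin(u).
Back in s: F(s) = sin(3*s - 4).
Then F(3) - F(0) = (sin(5)) - (-sin(4)) = sin(5) + sin(4).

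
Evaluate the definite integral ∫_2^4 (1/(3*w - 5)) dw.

An antiderivative is F(w) = log(3*w - 5)/3.
Then F(4) - F(2) = (log(7)/3) - (0) = log(7)/3.

log(7)/3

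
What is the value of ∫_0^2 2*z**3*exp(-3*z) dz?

Integrate by parts 3 times (u = z^3, dv = 2*exp(-3*z) dz).
An antiderivative is F(z) = (-18*z**3 - 18*z**2 - 12*z - 4)*exp(-3*z)/27.
Then F(2) - F(0) = (-244*exp(-6)/27) - (-4/27) = 4/27 - 244*exp(-6)/27.

4/27 - 244*exp(-6)/27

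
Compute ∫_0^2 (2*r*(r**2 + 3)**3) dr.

Let u = r**2 + 3, so du = 2*r dr. When r = 0, u = 3; when r = 2, u = 7.
The integral becomes ∫ u**3 du from 3 to 7, with antiderivative u**4/4.
Back in r: F(r) = (r**2 + 3)**4/4.
Then F(2) - F(0) = (2401/4) - (81/4) = 580.

580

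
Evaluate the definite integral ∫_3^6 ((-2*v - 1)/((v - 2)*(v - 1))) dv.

-13*log(2) + 3*log(5)

Factor the denominator: v**2 - 3*v + 2 = (v - 1)(v - 2).
Partial fractions: (-2*v - 1)/((v - 2)*(v - 1)) = 3/(v - 1) - 5/(v - 2).
An antiderivative is F(v) = -5*log(v - 2) + 3*log(v - 1).
Then F(6) - F(3) = (-10*log(2) + 3*log(5)) - (log(8)) = -13*log(2) + 3*log(5).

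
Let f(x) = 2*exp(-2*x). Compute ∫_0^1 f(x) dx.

An antiderivative is F(x) = -exp(-2*x).
Then F(1) - F(0) = (-exp(-2)) - (-1) = 1 - exp(-2).

1 - exp(-2)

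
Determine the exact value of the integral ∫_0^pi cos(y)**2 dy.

pi/2

Use the identity cos^2(y) = (1 + cos(2*y))/2.
An antiderivative is F(y) = y/2 + sin(2*y)/4.
Then F(pi) - F(0) = (pi/2) - (0) = pi/2.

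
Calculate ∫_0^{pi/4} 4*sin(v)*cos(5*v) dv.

-2/3

Use the identity sin(v)cos(5*v) = [sin(6*v) + sin(-4*v)]/2.
An antiderivative is F(v) = cos(4*v)/2 - cos(6*v)/3.
Then F(pi/4) - F(0) = (-1/2) - (1/6) = -2/3.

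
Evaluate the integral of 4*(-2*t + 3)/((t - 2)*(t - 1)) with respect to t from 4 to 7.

-4*log(5)

Factor the denominator: t**2 - 3*t + 2 = (t - 1)(t - 2).
Partial fractions: 4*(-2*t + 3)/((t - 2)*(t - 1)) = -4/(t - 1) - 4/(t - 2).
An antiderivative is F(t) = -4*log(t - 2) - 4*log(t - 1).
Then F(7) - F(4) = (-4*log(5) - 4*log(3) - 4*log(2)) - (-4*log(3) - 4*log(2)) = -4*log(5).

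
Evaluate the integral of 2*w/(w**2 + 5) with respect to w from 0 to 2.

Let u = w**2 + 5, so du = 2*w dw. When w = 0, u = 5; when w = 2, u = 9.
The integral becomes ∫ 1/u du from 5 to 9, with antiderivative log(u).
Back in w: F(w) = log(w**2 + 5).
Then F(2) - F(0) = (log(9)) - (log(5)) = log(9/5).

log(9/5)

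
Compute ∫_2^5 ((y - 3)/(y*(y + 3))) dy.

Factor the denominator: y**2 + 3*y = (y + 3)y.
Partial fractions: (y - 3)/(y*(y + 3)) = 2/(y + 3) - 1/y.
An antiderivative is F(y) = -log(y) + 2*log(y + 3).
Then F(5) - F(2) = (log(64/5)) - (log(25/2)) = -3*log(5) + 7*log(2).

-3*log(5) + 7*log(2)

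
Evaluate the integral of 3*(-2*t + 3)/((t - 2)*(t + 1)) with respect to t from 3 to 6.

-5*log(7) + 8*log(2)

Factor the denominator: t**2 - t - 2 = (t + 1)(t - 2).
Partial fractions: 3*(-2*t + 3)/((t - 2)*(t + 1)) = -5/(t + 1) - 1/(t - 2).
An antiderivative is F(t) = -log(t - 2) - 5*log(t + 1).
Then F(6) - F(3) = (-5*log(7) - 2*log(2)) - (-10*log(2)) = -5*log(7) + 8*log(2).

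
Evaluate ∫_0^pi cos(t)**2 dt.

pi/2

Use the identity cos^2(t) = (1 + cos(2*t))/2.
An antiderivative is F(t) = t/2 + sin(2*t)/4.
Then F(pi) - F(0) = (pi/2) - (0) = pi/2.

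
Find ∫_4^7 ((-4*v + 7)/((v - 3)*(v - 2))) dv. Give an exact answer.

-11*log(2) + log(5)

Factor the denominator: v**2 - 5*v + 6 = (v - 2)(v - 3).
Partial fractions: (-4*v + 7)/((v - 3)*(v - 2)) = 1/(v - 2) - 5/(v - 3).
An antiderivative is F(v) = -5*log(v - 3) + log(v - 2).
Then F(7) - F(4) = (-10*log(2) + log(5)) - (log(2)) = -11*log(2) + log(5).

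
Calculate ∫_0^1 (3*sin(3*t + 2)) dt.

Let u = 3*t + 2, so du = 3 dt. When t = 0, u = 2; when t = 1, u = 5.
The integral becomes ∫ sin(u) du from 2 to 5, with antiderivative -cos(u).
Back in t: F(t) = -cos(3*t + 2).
Then F(1) - F(0) = (-cos(5)) - (-cos(2)) = cos(2) - cos(5).

cos(2) - cos(5)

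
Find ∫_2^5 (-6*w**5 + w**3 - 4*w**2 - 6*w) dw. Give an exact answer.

By the power rule, an antiderivative is F(w) = -w**6 + w**4/4 - 4*w**3/3 - 3*w**2.
Then F(5) - F(2) = (-188525/12) - (-248/3) = -62511/4.

-62511/4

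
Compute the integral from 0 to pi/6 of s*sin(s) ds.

-sqrt(3)*pi/12 + 1/2

Integrate by parts once (u = s, dv = sin(s) ds).
An antiderivative is F(s) = -s*cos(s) + sin(s).
Then F(pi/6) - F(0) = (-sqrt(3)*pi/12 + 1/2) - (0) = -sqrt(3)*pi/12 + 1/2.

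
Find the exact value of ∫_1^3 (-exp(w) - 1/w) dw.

An antiderivative is F(w) = -exp(w) - log(w).
Then F(3) - F(1) = (-exp(3) - log(3)) - (-exp(1)) = -exp(3) - log(3) + exp(1).

-exp(3) - log(3) + exp(1)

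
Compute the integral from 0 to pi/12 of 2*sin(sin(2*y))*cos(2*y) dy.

Let u = sin(2*y), so du = 2*cos(2*y) dy. When y = 0, u = 0; when y = pi/12, u = 1/2.
The integral becomes ∫ sin(u) du from 0 to 1/2, with antiderivative -cos(u).
Back in y: F(y) = -cos(sin(2*y)).
Then F(pi/12) - F(0) = (-cos(1/2)) - (-1) = 1 - cos(1/2).

1 - cos(1/2)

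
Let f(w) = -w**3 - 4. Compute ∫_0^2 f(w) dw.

By the power rule, an antiderivative is F(w) = -w**4/4 - 4*w.
Then F(2) - F(0) = (-12) - (0) = -12.

-12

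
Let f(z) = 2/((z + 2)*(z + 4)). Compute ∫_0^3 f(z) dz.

log(10/7)

Factor the denominator: z**2 + 6*z + 8 = (z + 4)(z + 2).
Partial fractions: 2/((z + 2)*(z + 4)) = -1/(z + 4) + 1/(z + 2).
An antiderivative is F(z) = log(z + 2) - log(z + 4).
Then F(3) - F(0) = (log(5/7)) - (-log(2)) = log(10/7).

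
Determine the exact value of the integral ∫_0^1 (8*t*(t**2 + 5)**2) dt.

Let u = t**2 + 5, so du = 2*t dt. When t = 0, u = 5; when t = 1, u = 6.
The integral becomes 4·∫ u**2 du from 5 to 6, with antiderivative 4*u**3/3.
Back in t: F(t) = 4*(t**2 + 5)**3/3.
Then F(1) - F(0) = (288) - (500/3) = 364/3.

364/3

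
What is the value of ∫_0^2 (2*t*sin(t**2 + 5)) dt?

Let u = t**2 + 5, so du = 2*t dt. When t = 0, u = 5; when t = 2, u = 9.
The integral becomes ∫ sin(u) du from 5 to 9, with antiderivative -cos(u).
Back in t: F(t) = -cos(t**2 + 5).
Then F(2) - F(0) = (-cos(9)) - (-cos(5)) = cos(5) - cos(9).

cos(5) - cos(9)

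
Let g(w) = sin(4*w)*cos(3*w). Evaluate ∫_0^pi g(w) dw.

Use the identity sin(4*w)cos(3*w) = [sin(7*w) + sin(w)]/2.
An antiderivative is F(w) = -cos(w)/2 - cos(7*w)/14.
Then F(pi) - F(0) = (4/7) - (-4/7) = 8/7.

8/7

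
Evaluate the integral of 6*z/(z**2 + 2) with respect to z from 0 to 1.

log(27/8)

Let u = z**2 + 2, so du = 2*z dz. When z = 0, u = 2; when z = 1, u = 3.
The integral becomes 3·∫ 1/u du from 2 to 3, with antiderivative 3*log(u).
Back in z: F(z) = 3*log(z**2 + 2).
Then F(1) - F(0) = (log(27)) - (log(8)) = log(27/8).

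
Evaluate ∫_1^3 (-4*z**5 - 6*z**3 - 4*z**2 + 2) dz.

By the power rule, an antiderivative is F(z) = -2*z**6/3 - 3*z**4/2 - 4*z**3/3 + 2*z.
Then F(3) - F(1) = (-1275/2) - (-3/2) = -636.

-636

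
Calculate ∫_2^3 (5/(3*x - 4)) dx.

-5*log(2)/3 + 5*log(5)/3

An antiderivative is F(x) = 5*log(3*x - 4)/3.
Then F(3) - F(2) = (5*log(5)/3) - (5*log(2)/3) = -5*log(2)/3 + 5*log(5)/3.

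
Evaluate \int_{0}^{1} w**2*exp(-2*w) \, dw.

Integrate by parts twice (u = w^2, dv = exp(-2*w) dw).
An antiderivative is F(w) = (-2*w**2 - 2*w - 1)*exp(-2*w)/4.
Then F(1) - F(0) = (-5*exp(-2)/4) - (-1/4) = (-5 + exp(2))*exp(-2)/4.

(-5 + exp(2))*exp(-2)/4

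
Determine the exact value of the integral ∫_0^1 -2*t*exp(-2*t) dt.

(3 - exp(2))*exp(-2)/2

Integrate by parts once (u = t, dv = -2*exp(-2*t) dt).
An antiderivative is F(t) = (2*t + 1)*exp(-2*t)/2.
Then F(1) - F(0) = (3*exp(-2)/2) - (1/2) = (3 - exp(2))*exp(-2)/2.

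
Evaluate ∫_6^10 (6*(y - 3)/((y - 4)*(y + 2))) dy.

-5*log(2) + 6*log(3)

Factor the denominator: y**2 - 2*y - 8 = (y + 2)(y - 4).
Partial fractions: 6*(y - 3)/((y - 4)*(y + 2)) = 5/(y + 2) + 1/(y - 4).
An antiderivative is F(y) = log(y - 4) + 5*log(y + 2).
Then F(10) - F(6) = (6*log(3) + 11*log(2)) - (16*log(2)) = -5*log(2) + 6*log(3).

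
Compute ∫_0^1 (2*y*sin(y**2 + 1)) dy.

Let u = y**2 + 1, so du = 2*y dy. When y = 0, u = 1; when y = 1, u = 2.
The integral becomes ∫ sin(u) du from 1 to 2, with antiderivative -cos(u).
Back in y: F(y) = -cos(y**2 + 1).
Then F(1) - F(0) = (-cos(2)) - (-cos(1)) = -cos(2) + cos(1).

-cos(2) + cos(1)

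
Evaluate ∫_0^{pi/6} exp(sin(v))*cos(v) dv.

Let u = sin(v), so du = cos(v) dv. When v = 0, u = 0; when v = pi/6, u = 1/2.
The integral becomes ∫ exp(u) du from 0 to 1/2, with antiderivative exp(u).
Back in v: F(v) = exp(sin(v)).
Then F(pi/6) - F(0) = (exp(1/2)) - (1) = -1 + exp(1/2).

-1 + exp(1/2)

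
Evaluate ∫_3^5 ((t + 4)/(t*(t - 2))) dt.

Factor the denominator: t**2 - 2*t = t(t - 2).
Partial fractions: (t + 4)/(t*(t - 2)) = -2/t + 3/(t - 2).
An antiderivative is F(t) = -2*log(t) + 3*log(t - 2).
Then F(5) - F(3) = (log(27/25)) - (-log(9)) = -2*log(5) + 5*log(3).

-2*log(5) + 5*log(3)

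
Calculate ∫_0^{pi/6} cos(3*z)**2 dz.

pi/12

Use the identity cos^2(3*z) = (1 + cos(6*z))/2.
An antiderivative is F(z) = z/2 + sin(6*z)/12.
Then F(pi/6) - F(0) = (pi/12) - (0) = pi/12.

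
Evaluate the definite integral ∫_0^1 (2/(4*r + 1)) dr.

An antiderivative is F(r) = log(4*r + 1)/2.
Then F(1) - F(0) = (log(5)/2) - (0) = log(5)/2.

log(5)/2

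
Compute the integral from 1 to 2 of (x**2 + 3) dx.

By the power rule, an antiderivative is F(x) = x**3/3 + 3*x.
Then F(2) - F(1) = (26/3) - (10/3) = 16/3.

16/3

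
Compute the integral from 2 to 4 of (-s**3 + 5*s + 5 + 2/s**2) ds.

-39/2

By the power rule, an antiderivative is F(s) = -s**4/4 + 5*s**2/2 + 5*s - 2/s.
Then F(4) - F(2) = (-9/2) - (15) = -39/2.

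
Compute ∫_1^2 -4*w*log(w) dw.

Integrate by parts once (u = ln w, dv = -4*w dw).
An antiderivative is F(w) = -w**2*(2*log(w) - 1).
Then F(2) - F(1) = (4 - 8*log(2)) - (1) = 3 - 8*log(2).

3 - 8*log(2)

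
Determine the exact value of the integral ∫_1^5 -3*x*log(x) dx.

Integrate by parts once (u = ln x, dv = -3*x dx).
An antiderivative is F(x) = -3*x**2*(2*log(x) - 1)/4.
Then F(5) - F(1) = (75/4 - 75*log(5)/2) - (3/4) = 18 - 75*log(5)/2.

18 - 75*log(5)/2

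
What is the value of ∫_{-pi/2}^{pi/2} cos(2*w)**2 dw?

Use the identity cos^2(2*w) = (1 + cos(4*w))/2.
An antiderivative is F(w) = w/2 + sin(4*w)/8.
Then F(pi/2) - F(-pi/2) = (pi/4) - (-pi/4) = pi/2.

pi/2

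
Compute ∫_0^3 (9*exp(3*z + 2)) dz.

-3*(1 - exp(9))*exp(2)

Let u = 3*z + 2, so du = 3 dz. When z = 0, u = 2; when z = 3, u = 11.
The integral becomes 3·∫ exp(u) du from 2 to 11, with antiderivative 3*exp(u).
Back in z: F(z) = 3*exp(3*z + 2).
Then F(3) - F(0) = (3*exp(11)) - (3*exp(2)) = -3*(1 - exp(9))*exp(2).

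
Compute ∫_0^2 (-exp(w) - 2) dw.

An antiderivative is F(w) = -2*w - exp(w).
Then F(2) - F(0) = (-exp(2) - 4) - (-1) = -exp(2) - 3.

-exp(2) - 3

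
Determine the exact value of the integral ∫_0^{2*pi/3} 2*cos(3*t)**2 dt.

Use the identity cos^2(3*t) = (1 + cos(6*t))/2.
An antiderivative is F(t) = t + sin(6*t)/6.
Then F(2*pi/3) - F(0) = (2*pi/3) - (0) = 2*pi/3.

2*pi/3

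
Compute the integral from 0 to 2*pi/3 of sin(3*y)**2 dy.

pi/3

Use the identity sin^2(3*y) = (1 - cos(6*y))/2.
An antiderivative is F(y) = y/2 - sin(6*y)/12.
Then F(2*pi/3) - F(0) = (pi/3) - (0) = pi/3.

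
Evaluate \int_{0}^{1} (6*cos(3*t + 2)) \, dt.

2*sin(5) - 2*sin(2)

Let u = 3*t + 2, so du = 3 dt. When t = 0, u = 2; when t = 1, u = 5.
The integral becomes 2·∫ cos(u) du from 2 to 5, with antiderivative 2*sin(u).
Back in t: F(t) = 2*sin(3*t + 2).
Then F(1) - F(0) = (2*sin(5)) - (2*sin(2)) = 2*sin(5) - 2*sin(2).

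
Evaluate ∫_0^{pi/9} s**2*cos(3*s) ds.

-sqrt(3)/27 + sqrt(3)*pi**2/486 + pi/81

Integrate by parts twice (u = s^2, dv = cos(3*s) ds).
An antiderivative is F(s) = s**2*sin(3*s)/3 + 2*s*cos(3*s)/9 - 2*sin(3*s)/27.
Then F(pi/9) - F(0) = (-sqrt(3)/27 + sqrt(3)*pi**2/486 + pi/81) - (0) = -sqrt(3)/27 + sqrt(3)*pi**2/486 + pi/81.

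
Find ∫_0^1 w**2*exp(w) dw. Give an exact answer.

Integrate by parts twice (u = w^2, dv = exp(w) dw).
An antiderivative is F(w) = (w**2 - 2*w + 2)*exp(w).
Then F(1) - F(0) = (E) - (2) = -2 + E.

-2 + E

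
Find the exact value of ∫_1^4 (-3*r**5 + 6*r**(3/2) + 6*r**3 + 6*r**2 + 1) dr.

By the power rule, an antiderivative is F(r) = -r**6/2 + 12*r**(5/2)/5 + 3*r**4/2 + 2*r**3 + r.
Then F(4) - F(1) = (-7276/5) - (32/5) = -7308/5.

-7308/5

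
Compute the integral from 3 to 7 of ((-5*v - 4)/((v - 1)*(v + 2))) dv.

Factor the denominator: v**2 + v - 2 = (v + 2)(v - 1).
Partial fractions: (-5*v - 4)/((v - 1)*(v + 2)) = -2/(v + 2) - 3/(v - 1).
An antiderivative is F(v) = -3*log(v - 1) - 2*log(v + 2).
Then F(7) - F(3) = (-7*log(3) - 3*log(2)) - (-2*log(5) - 3*log(2)) = -7*log(3) + 2*log(5).

-7*log(3) + 2*log(5)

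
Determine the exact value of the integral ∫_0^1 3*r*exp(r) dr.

3

Integrate by parts once (u = r, dv = 3*exp(r) dr).
An antiderivative is F(r) = (3*r - 3)*exp(r).
Then F(1) - F(0) = (0) - (-3) = 3.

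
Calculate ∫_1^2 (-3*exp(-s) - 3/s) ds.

-3*log(2) - 3*exp(-1) + 3*exp(-2)

An antiderivative is F(s) = -3*log(s) + 3*exp(-s).
Then F(2) - F(1) = (-3*log(2) + 3*exp(-2)) - (3*exp(-1)) = -3*log(2) - 3*exp(-1) + 3*exp(-2).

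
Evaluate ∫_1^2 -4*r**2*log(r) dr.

Integrate by parts once (u = ln r, dv = -4*r**2 dr).
An antiderivative is F(r) = -4*r**3*(3*log(r) - 1)/9.
Then F(2) - F(1) = (32/9 - 32*log(2)/3) - (4/9) = 28/9 - 32*log(2)/3.

28/9 - 32*log(2)/3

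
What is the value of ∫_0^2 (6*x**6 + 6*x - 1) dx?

838/7

By the power rule, an antiderivative is F(x) = 6*x**7/7 + 3*x**2 - x.
Then F(2) - F(0) = (838/7) - (0) = 838/7.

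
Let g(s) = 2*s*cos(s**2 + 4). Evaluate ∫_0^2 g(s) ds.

Let u = s**2 + 4, so du = 2*s ds. When s = 0, u = 4; when s = 2, u = 8.
The integral becomes ∫ cos(u) du from 4 to 8, with antiderivative sin(u).
Back in s: F(s) = sin(s**2 + 4).
Then F(2) - F(0) = (sin(8)) - (sin(4)) = -sin(4) + sin(8).

-sin(4) + sin(8)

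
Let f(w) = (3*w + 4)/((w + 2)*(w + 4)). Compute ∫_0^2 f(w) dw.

log(81/32)

Factor the denominator: w**2 + 6*w + 8 = (w + 4)(w + 2).
Partial fractions: (3*w + 4)/((w + 2)*(w + 4)) = 4/(w + 4) - 1/(w + 2).
An antiderivative is F(w) = -log(w + 2) + 4*log(w + 4).
Then F(2) - F(0) = (2*log(2) + 4*log(3)) - (7*log(2)) = log(81/32).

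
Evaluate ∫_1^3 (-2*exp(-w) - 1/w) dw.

An antiderivative is F(w) = -log(w) + 2*exp(-w).
Then F(3) - F(1) = (-log(3) + 2*exp(-3)) - (2*exp(-1)) = -log(3) - 2*exp(-1) + 2*exp(-3).

-log(3) - 2*exp(-1) + 2*exp(-3)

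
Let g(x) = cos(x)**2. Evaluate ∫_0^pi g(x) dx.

pi/2

Use the identity cos^2(x) = (1 + cos(2*x))/2.
An antiderivative is F(x) = x/2 + sin(2*x)/4.
Then F(pi) - F(0) = (pi/2) - (0) = pi/2.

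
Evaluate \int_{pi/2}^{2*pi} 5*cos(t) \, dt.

-5

An antiderivative is F(t) = 5*sin(t).
Then F(2*pi) - F(pi/2) = (0) - (5) = -5.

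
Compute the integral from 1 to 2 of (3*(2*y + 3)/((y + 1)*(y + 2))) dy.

log(8)

Factor the denominator: y**2 + 3*y + 2 = (y + 2)(y + 1).
Partial fractions: 3*(2*y + 3)/((y + 1)*(y + 2)) = 3/(y + 2) + 3/(y + 1).
An antiderivative is F(y) = 3*log(y + 1) + 3*log(y + 2).
Then F(2) - F(1) = (3*log(3) + 6*log(2)) - (3*log(2) + 3*log(3)) = log(8).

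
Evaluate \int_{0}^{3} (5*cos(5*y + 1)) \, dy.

-sin(1) + sin(16)

Let u = 5*y + 1, so du = 5 dy. When y = 0, u = 1; when y = 3, u = 16.
The integral becomes ∫ cos(u) du from 1 to 16, with antiderivative sin(u).
Back in y: F(y) = sin(5*y + 1).
Then F(3) - F(0) = (sin(16)) - (sin(1)) = -sin(1) + sin(16).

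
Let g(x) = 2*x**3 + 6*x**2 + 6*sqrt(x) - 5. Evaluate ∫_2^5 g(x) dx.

-8*sqrt(2) + 20*sqrt(5) + 1047/2

By the power rule, an antiderivative is F(x) = x**4/2 + 4*x**(3/2) + 2*x**3 - 5*x.
Then F(5) - F(2) = (20*sqrt(5) + 1075/2) - (8*sqrt(2) + 14) = -8*sqrt(2) + 20*sqrt(5) + 1047/2.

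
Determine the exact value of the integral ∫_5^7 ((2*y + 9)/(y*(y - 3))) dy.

Factor the denominator: y**2 - 3*y = y(y - 3).
Partial fractions: (2*y + 9)/(y*(y - 3)) = -3/y + 5/(y - 3).
An antiderivative is F(y) = -3*log(y) + 5*log(y - 3).
Then F(7) - F(5) = (-3*log(7) + 10*log(2)) - (-3*log(5) + 5*log(2)) = -3*log(7) + 5*log(2) + 3*log(5).

-3*log(7) + 5*log(2) + 3*log(5)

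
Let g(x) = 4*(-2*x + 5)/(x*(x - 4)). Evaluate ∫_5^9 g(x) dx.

-10*log(3) + 2*log(5)

Factor the denominator: x**2 - 4*x = x(x - 4).
Partial fractions: 4*(-2*x + 5)/(x*(x - 4)) = -5/x - 3/(x - 4).
An antiderivative is F(x) = -5*log(x) - 3*log(x - 4).
Then F(9) - F(5) = (-10*log(3) - 3*log(5)) - (-5*log(5)) = -10*log(3) + 2*log(5).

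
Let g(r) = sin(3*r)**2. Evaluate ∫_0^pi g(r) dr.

Use the identity sin^2(3*r) = (1 - cos(6*r))/2.
An antiderivative is F(r) = r/2 - sin(6*r)/12.
Then F(pi) - F(0) = (pi/2) - (0) = pi/2.

pi/2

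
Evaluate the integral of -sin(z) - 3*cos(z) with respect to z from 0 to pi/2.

-4

An antiderivative is F(z) = -3*sin(z) + cos(z).
Then F(pi/2) - F(0) = (-3) - (1) = -4.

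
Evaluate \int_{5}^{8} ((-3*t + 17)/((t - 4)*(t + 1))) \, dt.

Factor the denominator: t**2 - 3*t - 4 = (t + 1)(t - 4).
Partial fractions: (-3*t + 17)/((t - 4)*(t + 1)) = -4/(t + 1) + 1/(t - 4).
An antiderivative is F(t) = log(t - 4) - 4*log(t + 1).
Then F(8) - F(5) = (-8*log(3) + 2*log(2)) - (-4*log(3) - 4*log(2)) = log(64/81).

log(64/81)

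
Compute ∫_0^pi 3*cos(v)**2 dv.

Use the identity cos^2(v) = (1 + cos(2*v))/2.
An antiderivative is F(v) = 3*v/2 + 3*sin(2*v)/4.
Then F(pi) - F(0) = (3*pi/2) - (0) = 3*pi/2.

3*pi/2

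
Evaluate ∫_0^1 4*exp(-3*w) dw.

An antiderivative is F(w) = -4*exp(-3*w)/3.
Then F(1) - F(0) = (-4*exp(-3)/3) - (-4/3) = 4/3 - 4*exp(-3)/3.

4/3 - 4*exp(-3)/3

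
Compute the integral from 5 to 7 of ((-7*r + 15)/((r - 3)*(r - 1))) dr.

Factor the denominator: r**2 - 4*r + 3 = (r - 1)(r - 3).
Partial fractions: (-7*r + 15)/((r - 3)*(r - 1)) = -4/(r - 1) - 3/(r - 3).
An antiderivative is F(r) = -3*log(r - 3) - 4*log(r - 1).
Then F(7) - F(5) = (-10*log(2) - 4*log(3)) - (-11*log(2)) = log(2/81).

log(2/81)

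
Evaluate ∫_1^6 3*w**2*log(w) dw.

-215/3 + 216*log(2) + 216*log(3)

Integrate by parts once (u = ln w, dv = 3*w**2 dw).
An antiderivative is F(w) = w**3*(3*log(w) - 1)/3.
Then F(6) - F(1) = (-72 + 216*log(2) + 216*log(3)) - (-1/3) = -215/3 + 216*log(2) + 216*log(3).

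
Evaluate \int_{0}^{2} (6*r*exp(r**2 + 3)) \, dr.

-3*(1 - exp(4))*exp(3)

Let u = r**2 + 3, so du = 2*r dr. When r = 0, u = 3; when r = 2, u = 7.
The integral becomes 3·∫ exp(u) du from 3 to 7, with antiderivative 3*exp(u).
Back in r: F(r) = 3*exp(r**2 + 3).
Then F(2) - F(0) = (3*exp(7)) - (3*exp(3)) = -3*(1 - exp(4))*exp(3).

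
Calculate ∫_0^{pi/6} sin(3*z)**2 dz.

Use the identity sin^2(3*z) = (1 - cos(6*z))/2.
An antiderivative is F(z) = z/2 - sin(6*z)/12.
Then F(pi/6) - F(0) = (pi/12) - (0) = pi/12.

pi/12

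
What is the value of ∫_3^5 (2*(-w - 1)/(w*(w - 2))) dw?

log(5/81)

Factor the denominator: w**2 - 2*w = w(w - 2).
Partial fractions: 2*(-w - 1)/(w*(w - 2)) = 1/w - 3/(w - 2).
An antiderivative is F(w) = log(w) - 3*log(w - 2).
Then F(5) - F(3) = (log(5/27)) - (log(3)) = log(5/81).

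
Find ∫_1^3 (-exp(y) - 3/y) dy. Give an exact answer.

-exp(3) - log(27) + exp(1)

An antiderivative is F(y) = -exp(y) - 3*log(y).
Then F(3) - F(1) = (-exp(3) - log(27)) - (-exp(1)) = -exp(3) - log(27) + exp(1).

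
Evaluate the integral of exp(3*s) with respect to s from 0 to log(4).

21

Let u = exp(s), so du = exp(s) ds. When s = 0, u = 1; when s = log(4), u = 4.
The integral becomes ∫ u**2 du from 1 to 4, with antiderivative u**3/3.
Back in s: F(s) = exp(3*s)/3.
Then F(log(4)) - F(0) = (64/3) - (1/3) = 21.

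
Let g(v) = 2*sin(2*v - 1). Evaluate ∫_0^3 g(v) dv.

-cos(5) + cos(1)

Let u = 2*v - 1, so du = 2 dv. When v = 0, u = -1; when v = 3, u = 5.
The integral becomes ∫ sin(u) du from -1 to 5, with antiderivative -cos(u).
Back in v: F(v) = -cos(2*v - 1).
Then F(3) - F(0) = (-cos(5)) - (-cos(1)) = -cos(5) + cos(1).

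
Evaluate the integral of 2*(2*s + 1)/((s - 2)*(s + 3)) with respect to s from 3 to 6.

Factor the denominator: s**2 + s - 6 = (s + 3)(s - 2).
Partial fractions: 2*(2*s + 1)/((s - 2)*(s + 3)) = 2/(s + 3) + 2/(s - 2).
An antiderivative is F(s) = 2*log(s - 2) + 2*log(s + 3).
Then F(6) - F(3) = (4*log(2) + 4*log(3)) - (log(36)) = log(36).

log(36)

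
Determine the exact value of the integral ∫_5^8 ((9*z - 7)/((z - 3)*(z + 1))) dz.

-9*log(2) + 4*log(3) + 5*log(5)

Factor the denominator: z**2 - 2*z - 3 = (z + 1)(z - 3).
Partial fractions: (9*z - 7)/((z - 3)*(z + 1)) = 4/(z + 1) + 5/(z - 3).
An antiderivative is F(z) = 5*log(z - 3) + 4*log(z + 1).
Then F(8) - F(5) = (5*log(5) + 8*log(3)) - (4*log(3) + 9*log(2)) = -9*log(2) + 4*log(3) + 5*log(5).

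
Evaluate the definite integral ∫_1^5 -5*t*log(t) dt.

Integrate by parts once (u = ln t, dv = -5*t dt).
An antiderivative is F(t) = -5*t**2*(2*log(t) - 1)/4.
Then F(5) - F(1) = (125/4 - 125*log(5)/2) - (5/4) = 30 - 125*log(5)/2.

30 - 125*log(5)/2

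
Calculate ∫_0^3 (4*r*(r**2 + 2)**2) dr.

882

Let u = r**2 + 2, so du = 2*r dr. When r = 0, u = 2; when r = 3, u = 11.
The integral becomes 2·∫ u**2 du from 2 to 11, with antiderivative 2*u**3/3.
Back in r: F(r) = 2*(r**2 + 2)**3/3.
Then F(3) - F(0) = (2662/3) - (16/3) = 882.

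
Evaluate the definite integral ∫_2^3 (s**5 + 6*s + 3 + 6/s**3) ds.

517/4

By the power rule, an antiderivative is F(s) = s**6/6 + 3*s**2 + 3*s - 3/s**2.
Then F(3) - F(2) = (943/6) - (335/12) = 517/4.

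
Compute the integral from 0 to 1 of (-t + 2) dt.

By the power rule, an antiderivative is F(t) = -t**2/2 + 2*t.
Then F(1) - F(0) = (3/2) - (0) = 3/2.

3/2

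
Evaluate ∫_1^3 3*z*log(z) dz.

Integrate by parts once (u = ln z, dv = 3*z dz).
An antiderivative is F(z) = 3*z**2*(2*log(z) - 1)/4.
Then F(3) - F(1) = (-27/4 + 27*log(3)/2) - (-3/4) = -6 + 27*log(3)/2.

-6 + 27*log(3)/2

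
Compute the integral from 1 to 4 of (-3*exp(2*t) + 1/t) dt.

-3*exp(8)/2 + log(4) + 3*exp(2)/2

An antiderivative is F(t) = -3*exp(2*t)/2 + log(t).
Then F(4) - F(1) = (-3*exp(8)/2 + log(4)) - (-3*exp(2)/2) = -3*exp(8)/2 + log(4) + 3*exp(2)/2.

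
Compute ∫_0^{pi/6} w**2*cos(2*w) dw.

Integrate by parts twice (u = w^2, dv = cos(2*w) dw).
An antiderivative is F(w) = w**2*sin(2*w)/2 + w*cos(2*w)/2 - sin(2*w)/4.
Then F(pi/6) - F(0) = (-sqrt(3)/8 + sqrt(3)*pi**2/144 + pi/24) - (0) = -sqrt(3)/8 + sqrt(3)*pi**2/144 + pi/24.

-sqrt(3)/8 + sqrt(3)*pi**2/144 + pi/24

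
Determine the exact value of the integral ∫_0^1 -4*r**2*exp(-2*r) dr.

-1 + 5*exp(-2)

Integrate by parts twice (u = r^2, dv = -4*exp(-2*r) dr).
An antiderivative is F(r) = (2*r**2 + 2*r + 1)*exp(-2*r).
Then F(1) - F(0) = (5*exp(-2)) - (1) = -1 + 5*exp(-2).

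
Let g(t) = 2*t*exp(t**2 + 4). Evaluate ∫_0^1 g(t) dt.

Let u = t**2 + 4, so du = 2*t dt. When t = 0, u = 4; when t = 1, u = 5.
The integral becomes ∫ exp(u) du from 4 to 5, with antiderivative exp(u).
Back in t: F(t) = exp(t**2 + 4).
Then F(1) - F(0) = (exp(5)) - (exp(4)) = -exp(4) + exp(5).

-exp(4) + exp(5)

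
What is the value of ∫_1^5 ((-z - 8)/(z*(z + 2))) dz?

-4*log(5) - 3*log(3) + 3*log(7)

Factor the denominator: z**2 + 2*z = (z + 2)z.
Partial fractions: (-z - 8)/(z*(z + 2)) = 3/(z + 2) - 4/z.
An antiderivative is F(z) = -4*log(z) + 3*log(z + 2).
Then F(5) - F(1) = (-4*log(5) + 3*log(7)) - (log(27)) = -4*log(5) - 3*log(3) + 3*log(7).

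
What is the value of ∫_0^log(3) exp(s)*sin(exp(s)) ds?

cos(1) - cos(3)

Let u = exp(s), so du = exp(s) ds. When s = 0, u = 1; when s = log(3), u = 3.
The integral becomes ∫ sin(u) du from 1 to 3, with antiderivative -cos(u).
Back in s: F(s) = -cos(exp(s)).
Then F(log(3)) - F(0) = (-cos(3)) - (-cos(1)) = cos(1) - cos(3).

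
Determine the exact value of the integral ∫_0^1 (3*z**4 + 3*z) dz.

By the power rule, an antiderivative is F(z) = 3*z**5/5 + 3*z**2/2.
Then F(1) - F(0) = (21/10) - (0) = 21/10.

21/10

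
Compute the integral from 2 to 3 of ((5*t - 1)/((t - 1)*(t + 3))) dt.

-4*log(5) + 5*log(2) + 4*log(3)

Factor the denominator: t**2 + 2*t - 3 = (t + 3)(t - 1).
Partial fractions: (5*t - 1)/((t - 1)*(t + 3)) = 4/(t + 3) + 1/(t - 1).
An antiderivative is F(t) = log(t - 1) + 4*log(t + 3).
Then F(3) - F(2) = (5*log(2) + 4*log(3)) - (4*log(5)) = -4*log(5) + 5*log(2) + 4*log(3).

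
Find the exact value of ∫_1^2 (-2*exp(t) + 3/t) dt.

-2*exp(2) + log(8) + 2*exp(1)

An antiderivative is F(t) = -2*exp(t) + 3*log(t).
Then F(2) - F(1) = (-2*exp(2) + log(8)) - (-2*exp(1)) = -2*exp(2) + log(8) + 2*exp(1).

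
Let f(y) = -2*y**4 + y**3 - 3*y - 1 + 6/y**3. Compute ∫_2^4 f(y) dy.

By the power rule, an antiderivative is F(y) = -2*y**5/5 + y**4/4 - 3*y**2/2 - y - 3/y**2.
Then F(4) - F(2) = (-29903/80) - (-351/20) = -28499/80.

-28499/80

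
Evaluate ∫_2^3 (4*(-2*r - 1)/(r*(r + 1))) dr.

Factor the denominator: r**2 + r = (r + 1)r.
Partial fractions: 4*(-2*r - 1)/(r*(r + 1)) = -4/(r + 1) - 4/r.
An antiderivative is F(r) = -4*log(r) - 4*log(r + 1).
Then F(3) - F(2) = (-8*log(2) - 4*log(3)) - (-4*log(3) - 4*log(2)) = -log(16).

-log(16)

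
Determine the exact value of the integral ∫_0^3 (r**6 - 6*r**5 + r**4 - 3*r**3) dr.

By the power rule, an antiderivative is F(r) = r**7/7 - r**6 + r**5/5 - 3*r**4/4.
Then F(3) - F(0) = (-60021/140) - (0) = -60021/140.

-60021/140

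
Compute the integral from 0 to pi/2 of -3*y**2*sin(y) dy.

Integrate by parts twice (u = y^2, dv = -3*sin(y) dy).
An antiderivative is F(y) = 3*y**2*cos(y) - 6*y*sin(y) - 6*cos(y).
Then F(pi/2) - F(0) = (-3*pi) - (-6) = 6 - 3*pi.

6 - 3*pi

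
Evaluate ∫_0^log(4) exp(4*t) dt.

255/4

Let u = exp(t), so du = exp(t) dt. When t = 0, u = 1; when t = log(4), u = 4.
The integral becomes ∫ u**3 du from 1 to 4, with antiderivative u**4/4.
Back in t: F(t) = exp(4*t)/4.
Then F(log(4)) - F(0) = (64) - (1/4) = 255/4.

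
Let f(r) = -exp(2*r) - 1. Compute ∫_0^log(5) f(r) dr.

-12 - log(5)

An antiderivative is F(r) = -exp(2*r)/2 - r.
Then F(log(5)) - F(0) = (-25/2 - log(5)) - (-1/2) = -12 - log(5).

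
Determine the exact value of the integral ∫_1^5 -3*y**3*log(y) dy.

Integrate by parts once (u = ln y, dv = -3*y**3 dy).
An antiderivative is F(y) = -3*y**4*(4*log(y) - 1)/16.
Then F(5) - F(1) = (1875/16 - 1875*log(5)/4) - (3/16) = 117 - 1875*log(5)/4.

117 - 1875*log(5)/4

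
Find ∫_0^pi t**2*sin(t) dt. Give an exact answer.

-4 + pi**2

Integrate by parts twice (u = t^2, dv = sin(t) dt).
An antiderivative is F(t) = -t**2*cos(t) + 2*t*sin(t) + 2*cos(t).
Then F(pi) - F(0) = (-2 + pi**2) - (2) = -4 + pi**2.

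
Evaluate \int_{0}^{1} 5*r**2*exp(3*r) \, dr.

-10/27 + 25*exp(3)/27

Integrate by parts twice (u = r^2, dv = 5*exp(3*r) dr).
An antiderivative is F(r) = (45*r**2 - 30*r + 10)*exp(3*r)/27.
Then F(1) - F(0) = (25*exp(3)/27) - (10/27) = -10/27 + 25*exp(3)/27.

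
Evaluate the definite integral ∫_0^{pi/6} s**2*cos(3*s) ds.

Integrate by parts twice (u = s^2, dv = cos(3*s) ds).
An antiderivative is F(s) = s**2*sin(3*s)/3 + 2*s*cos(3*s)/9 - 2*sin(3*s)/27.
Then F(pi/6) - F(0) = (-2/27 + pi**2/108) - (0) = -2/27 + pi**2/108.

-2/27 + pi**2/108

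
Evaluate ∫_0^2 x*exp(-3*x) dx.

Integrate by parts once (u = x, dv = exp(-3*x) dx).
An antiderivative is F(x) = (-3*x - 1)*exp(-3*x)/9.
Then F(2) - F(0) = (-7*exp(-6)/9) - (-1/9) = (-7 + exp(6))*exp(-6)/9.

(-7 + exp(6))*exp(-6)/9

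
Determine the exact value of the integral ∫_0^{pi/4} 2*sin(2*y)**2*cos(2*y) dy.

Let u = sin(2*y), so du = 2*cos(2*y) dy. When y = 0, u = 0; when y = pi/4, u = 1.
The integral becomes ∫ u**2 du from 0 to 1, with antiderivative u**3/3.
Back in y: F(y) = sin(2*y)**3/3.
Then F(pi/4) - F(0) = (1/3) - (0) = 1/3.

1/3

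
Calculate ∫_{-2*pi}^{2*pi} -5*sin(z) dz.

0

An antiderivative is F(z) = 5*cos(z).
Then F(2*pi) - F(-2*pi) = (5) - (5) = 0.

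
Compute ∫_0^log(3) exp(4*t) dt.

20

Let u = exp(t), so du = exp(t) dt. When t = 0, u = 1; when t = log(3), u = 3.
The integral becomes ∫ u**3 du from 1 to 3, with antiderivative u**4/4.
Back in t: F(t) = exp(4*t)/4.
Then F(log(3)) - F(0) = (81/4) - (1/4) = 20.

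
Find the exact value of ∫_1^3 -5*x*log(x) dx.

10 - 45*log(3)/2

Integrate by parts once (u = ln x, dv = -5*x dx).
An antiderivative is F(x) = -5*x**2*(2*log(x) - 1)/4.
Then F(3) - F(1) = (45/4 - 45*log(3)/2) - (5/4) = 10 - 45*log(3)/2.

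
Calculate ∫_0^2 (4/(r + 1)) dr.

log(81)

An antiderivative is F(r) = 4*log(r + 1).
Then F(2) - F(0) = (log(81)) - (0) = log(81).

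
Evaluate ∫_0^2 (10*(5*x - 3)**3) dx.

1160

Let u = 5*x - 3, so du = 5 dx. When x = 0, u = -3; when x = 2, u = 7.
The integral becomes 2·∫ u**3 du from -3 to 7, with antiderivative u**4/2.
Back in x: F(x) = (5*x - 3)**4/2.
Then F(2) - F(0) = (2401/2) - (81/2) = 1160.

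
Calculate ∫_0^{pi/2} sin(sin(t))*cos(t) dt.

Let u = sin(t), so du = cos(t) dt. When t = 0, u = 0; when t = pi/2, u = 1.
The integral becomes ∫ sin(u) du from 0 to 1, with antiderivative -cos(u).
Back in t: F(t) = -cos(sin(t)).
Then F(pi/2) - F(0) = (-cos(1)) - (-1) = 1 - cos(1).

1 - cos(1)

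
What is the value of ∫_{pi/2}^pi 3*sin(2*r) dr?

-3

An antiderivative is F(r) = -3*cos(2*r)/2.
Then F(pi) - F(pi/2) = (-3/2) - (3/2) = -3.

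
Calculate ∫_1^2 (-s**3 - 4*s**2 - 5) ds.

By the power rule, an antiderivative is F(s) = -s**4/4 - 4*s**3/3 - 5*s.
Then F(2) - F(1) = (-74/3) - (-79/12) = -217/12.

-217/12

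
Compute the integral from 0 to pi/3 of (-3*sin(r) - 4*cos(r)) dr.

-2*sqrt(3) - 3/2

An antiderivative is F(r) = -4*sin(r) + 3*cos(r).
Then F(pi/3) - F(0) = (3/2 - 2*sqrt(3)) - (3) = -2*sqrt(3) - 3/2.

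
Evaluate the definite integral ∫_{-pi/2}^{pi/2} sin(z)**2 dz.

Use the identity sin^2(z) = (1 - cos(2*z))/2.
An antiderivative is F(z) = z/2 - sin(2*z)/4.
Then F(pi/2) - F(-pi/2) = (pi/4) - (-pi/4) = pi/2.

pi/2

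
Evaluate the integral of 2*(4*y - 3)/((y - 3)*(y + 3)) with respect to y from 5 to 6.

Factor the denominator: y**2 - 9 = (y + 3)(y - 3).
Partial fractions: 2*(4*y - 3)/((y - 3)*(y + 3)) = 5/(y + 3) + 3/(y - 3).
An antiderivative is F(y) = 3*log(y - 3) + 5*log(y + 3).
Then F(6) - F(5) = (13*log(3)) - (18*log(2)) = -18*log(2) + 13*log(3).

-18*log(2) + 13*log(3)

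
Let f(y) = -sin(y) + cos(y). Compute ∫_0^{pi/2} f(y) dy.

An antiderivative is F(y) = sin(y) + cos(y).
Then F(pi/2) - F(0) = (1) - (1) = 0.

0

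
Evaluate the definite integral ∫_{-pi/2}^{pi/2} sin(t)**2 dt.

pi/2

Use the identity sin^2(t) = (1 - cos(2*t))/2.
An antiderivative is F(t) = t/2 - sin(2*t)/4.
Then F(pi/2) - F(-pi/2) = (pi/4) - (-pi/4) = pi/2.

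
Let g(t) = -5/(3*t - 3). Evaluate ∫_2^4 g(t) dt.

An antiderivative is F(t) = -5*log(3*t - 3)/3.
Then F(4) - F(2) = (-10*log(3)/3) - (-5*log(3)/3) = -5*log(3)/3.

-5*log(3)/3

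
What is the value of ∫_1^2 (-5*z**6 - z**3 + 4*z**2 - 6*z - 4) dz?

-8243/84

By the power rule, an antiderivative is F(z) = -5*z**7/7 - z**4/4 + 4*z**3/3 - 3*z**2 - 4*z.
Then F(2) - F(1) = (-2200/21) - (-557/84) = -8243/84.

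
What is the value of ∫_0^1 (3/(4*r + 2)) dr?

An antiderivative is F(r) = 3*log(4*r + 2)/4.
Then F(1) - F(0) = (3*log(6)/4) - (3*log(2)/4) = 3*log(3)/4.

3*log(3)/4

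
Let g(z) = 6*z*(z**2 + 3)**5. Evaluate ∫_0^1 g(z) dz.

3367/2

Let u = z**2 + 3, so du = 2*z dz. When z = 0, u = 3; when z = 1, u = 4.
The integral becomes 3·∫ u**5 du from 3 to 4, with antiderivative u**6/2.
Back in z: F(z) = (z**2 + 3)**6/2.
Then F(1) - F(0) = (2048) - (729/2) = 3367/2.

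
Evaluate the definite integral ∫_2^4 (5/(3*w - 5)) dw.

5*log(7)/3

An antiderivative is F(w) = 5*log(3*w - 5)/3.
Then F(4) - F(2) = (5*log(7)/3) - (0) = 5*log(7)/3.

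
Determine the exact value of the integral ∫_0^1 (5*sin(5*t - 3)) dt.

cos(3) - cos(2)

Let u = 5*t - 3, so du = 5 dt. When t = 0, u = -3; when t = 1, u = 2.
The integral becomes ∫ sin(u) du from -3 to 2, with antiderivative -cos(u).
Back in t: F(t) = -cos(5*t - 3).
Then F(1) - F(0) = (-cos(2)) - (-cos(3)) = cos(3) - cos(2).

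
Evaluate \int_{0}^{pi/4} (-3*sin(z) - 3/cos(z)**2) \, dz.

-6 + 3*sqrt(2)/2

An antiderivative is F(z) = 3*cos(z) - 3*tan(z).
Then F(pi/4) - F(0) = (-3 + 3*sqrt(2)/2) - (3) = -6 + 3*sqrt(2)/2.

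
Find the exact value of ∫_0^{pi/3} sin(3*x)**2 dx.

pi/6

Use the identity sin^2(3*x) = (1 - cos(6*x))/2.
An antiderivative is F(x) = x/2 - sin(6*x)/12.
Then F(pi/3) - F(0) = (pi/6) - (0) = pi/6.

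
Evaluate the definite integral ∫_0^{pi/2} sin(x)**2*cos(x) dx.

Let u = sin(x), so du = cos(x) dx. When x = 0, u = 0; when x = pi/2, u = 1.
The integral becomes ∫ u**2 du from 0 to 1, with antiderivative u**3/3.
Back in x: F(x) = sin(x)**3/3.
Then F(pi/2) - F(0) = (1/3) - (0) = 1/3.

1/3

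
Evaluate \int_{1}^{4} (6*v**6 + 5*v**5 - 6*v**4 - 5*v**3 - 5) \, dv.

By the power rule, an antiderivative is F(v) = 6*v**7/7 + 5*v**6/6 - 6*v**5/5 - 5*v**4/4 - 5*v.
Then F(4) - F(1) = (1668236/105) - (-2419/420) = 2225121/140.

2225121/140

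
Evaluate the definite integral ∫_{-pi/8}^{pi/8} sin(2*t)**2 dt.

-1/4 + pi/8

Use the identity sin^2(2*t) = (1 - cos(4*t))/2.
An antiderivative is F(t) = t/2 - sin(4*t)/8.
Then F(pi/8) - F(-pi/8) = (-1/8 + pi/16) - (1/8 - pi/16) = -1/4 + pi/8.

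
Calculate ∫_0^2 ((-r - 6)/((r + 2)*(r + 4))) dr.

Factor the denominator: r**2 + 6*r + 8 = (r + 4)(r + 2).
Partial fractions: (-r - 6)/((r + 2)*(r + 4)) = 1/(r + 4) - 2/(r + 2).
An antiderivative is F(r) = -2*log(r + 2) + log(r + 4).
Then F(2) - F(0) = (log(3/8)) - (0) = log(3/8).

log(3/8)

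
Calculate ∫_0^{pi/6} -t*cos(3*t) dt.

Integrate by parts once (u = t, dv = -cos(3*t) dt).
An antiderivative is F(t) = -t*sin(3*t)/3 - cos(3*t)/9.
Then F(pi/6) - F(0) = (-pi/18) - (-1/9) = 1/9 - pi/18.

1/9 - pi/18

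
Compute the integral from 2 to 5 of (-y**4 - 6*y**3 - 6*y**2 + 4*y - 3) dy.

-17331/10

By the power rule, an antiderivative is F(y) = -y**5/5 - 3*y**4/2 - 2*y**3 + 2*y**2 - 3*y.
Then F(5) - F(2) = (-3555/2) - (-222/5) = -17331/10.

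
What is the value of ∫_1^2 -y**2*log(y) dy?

7/9 - 8*log(2)/3

Integrate by parts once (u = ln y, dv = -y**2 dy).
An antiderivative is F(y) = -y**3*(3*log(y) - 1)/9.
Then F(2) - F(1) = (8/9 - 8*log(2)/3) - (1/9) = 7/9 - 8*log(2)/3.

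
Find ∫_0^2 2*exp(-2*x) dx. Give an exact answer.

1 - exp(-4)

An antiderivative is F(x) = -exp(-2*x).
Then F(2) - F(0) = (-exp(-4)) - (-1) = 1 - exp(-4).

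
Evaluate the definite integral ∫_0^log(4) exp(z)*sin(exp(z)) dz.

cos(1) - cos(4)

Let u = exp(z), so du = exp(z) dz. When z = 0, u = 1; when z = log(4), u = 4.
The integral becomes ∫ sin(u) du from 1 to 4, with antiderivative -cos(u).
Back in z: F(z) = -cos(exp(z)).
Then F(log(4)) - F(0) = (-cos(4)) - (-cos(1)) = cos(1) - cos(4).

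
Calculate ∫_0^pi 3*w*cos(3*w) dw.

Integrate by parts once (u = w, dv = 3*cos(3*w) dw).
An antiderivative is F(w) = w*sin(3*w) + cos(3*w)/3.
Then F(pi) - F(0) = (-1/3) - (1/3) = -2/3.

-2/3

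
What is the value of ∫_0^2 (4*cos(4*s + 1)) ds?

-sin(1) + sin(9)

Let u = 4*s + 1, so du = 4 ds. When s = 0, u = 1; when s = 2, u = 9.
The integral becomes ∫ cos(u) du from 1 to 9, with antiderivative sin(u).
Back in s: F(s) = sin(4*s + 1).
Then F(2) - F(0) = (sin(9)) - (sin(1)) = -sin(1) + sin(9).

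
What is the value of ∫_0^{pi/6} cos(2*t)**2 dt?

Use the identity cos^2(2*t) = (1 + cos(4*t))/2.
An antiderivative is F(t) = t/2 + sin(4*t)/8.
Then F(pi/6) - F(0) = (sqrt(3)/16 + pi/12) - (0) = sqrt(3)/16 + pi/12.

sqrt(3)/16 + pi/12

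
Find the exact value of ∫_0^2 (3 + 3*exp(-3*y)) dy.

7 - exp(-6)

An antiderivative is F(y) = 3*y - exp(-3*y).
Then F(2) - F(0) = (6 - exp(-6)) - (-1) = 7 - exp(-6).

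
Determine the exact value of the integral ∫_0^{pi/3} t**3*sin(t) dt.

Integrate by parts 3 times (u = t^3, dv = sin(t) dt).
An antiderivative is F(t) = -t**3*cos(t) + 3*t**2*sin(t) + 6*t*cos(t) - 6*sin(t).
Then F(pi/3) - F(0) = (-3*sqrt(3) - pi**3/54 + sqrt(3)*pi**2/6 + pi) - (0) = -3*sqrt(3) - pi**3/54 + sqrt(3)*pi**2/6 + pi.

-3*sqrt(3) - pi**3/54 + sqrt(3)*pi**2/6 + pi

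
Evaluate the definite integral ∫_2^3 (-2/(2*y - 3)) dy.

An antiderivative is F(y) = -log(2*y - 3).
Then F(3) - F(2) = (-log(3)) - (0) = -log(3).

-log(3)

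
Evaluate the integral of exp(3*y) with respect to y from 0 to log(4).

Let u = exp(y), so du = exp(y) dy. When y = 0, u = 1; when y = log(4), u = 4.
The integral becomes ∫ u**2 du from 1 to 4, with antiderivative u**3/3.
Back in y: F(y) = exp(3*y)/3.
Then F(log(4)) - F(0) = (64/3) - (1/3) = 21.

21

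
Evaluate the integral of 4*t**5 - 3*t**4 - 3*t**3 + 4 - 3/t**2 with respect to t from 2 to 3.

By the power rule, an antiderivative is F(t) = 2*t**6/3 - 3*t**5/5 - 3*t**4/4 + 4*t + 3/t.
Then F(3) - F(2) = (5849/20) - (629/30) = 16289/60.

16289/60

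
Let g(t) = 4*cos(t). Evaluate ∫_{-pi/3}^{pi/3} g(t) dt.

An antiderivative is F(t) = 4*sin(t).
Then F(pi/3) - F(-pi/3) = (2*sqrt(3)) - (-2*sqrt(3)) = 4*sqrt(3).

4*sqrt(3)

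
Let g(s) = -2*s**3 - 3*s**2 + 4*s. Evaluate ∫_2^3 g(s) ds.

By the power rule, an antiderivative is F(s) = -s**4/2 - s**3 + 2*s**2.
Then F(3) - F(2) = (-99/2) - (-8) = -83/2.

-83/2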